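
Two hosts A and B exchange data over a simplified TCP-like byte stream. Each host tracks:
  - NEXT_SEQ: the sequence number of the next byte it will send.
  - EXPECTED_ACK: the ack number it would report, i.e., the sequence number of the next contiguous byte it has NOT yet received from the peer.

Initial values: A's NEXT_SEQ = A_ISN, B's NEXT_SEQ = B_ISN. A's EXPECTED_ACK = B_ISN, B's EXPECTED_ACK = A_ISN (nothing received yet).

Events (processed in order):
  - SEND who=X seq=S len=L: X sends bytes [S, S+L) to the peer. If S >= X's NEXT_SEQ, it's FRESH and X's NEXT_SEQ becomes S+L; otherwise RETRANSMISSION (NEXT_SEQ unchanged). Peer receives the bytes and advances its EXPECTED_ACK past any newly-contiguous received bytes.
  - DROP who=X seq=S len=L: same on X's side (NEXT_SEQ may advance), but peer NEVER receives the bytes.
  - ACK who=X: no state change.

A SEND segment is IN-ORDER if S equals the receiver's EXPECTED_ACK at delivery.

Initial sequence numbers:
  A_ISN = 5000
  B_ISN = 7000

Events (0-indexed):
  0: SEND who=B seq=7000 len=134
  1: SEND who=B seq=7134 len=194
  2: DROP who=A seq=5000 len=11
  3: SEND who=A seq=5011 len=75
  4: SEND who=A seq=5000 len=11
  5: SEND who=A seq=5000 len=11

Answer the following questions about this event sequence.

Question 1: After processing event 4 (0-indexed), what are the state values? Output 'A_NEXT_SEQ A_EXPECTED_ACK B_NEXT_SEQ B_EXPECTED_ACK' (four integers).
After event 0: A_seq=5000 A_ack=7134 B_seq=7134 B_ack=5000
After event 1: A_seq=5000 A_ack=7328 B_seq=7328 B_ack=5000
After event 2: A_seq=5011 A_ack=7328 B_seq=7328 B_ack=5000
After event 3: A_seq=5086 A_ack=7328 B_seq=7328 B_ack=5000
After event 4: A_seq=5086 A_ack=7328 B_seq=7328 B_ack=5086

5086 7328 7328 5086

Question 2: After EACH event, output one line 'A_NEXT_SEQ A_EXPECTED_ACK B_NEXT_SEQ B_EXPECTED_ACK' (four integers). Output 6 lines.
5000 7134 7134 5000
5000 7328 7328 5000
5011 7328 7328 5000
5086 7328 7328 5000
5086 7328 7328 5086
5086 7328 7328 5086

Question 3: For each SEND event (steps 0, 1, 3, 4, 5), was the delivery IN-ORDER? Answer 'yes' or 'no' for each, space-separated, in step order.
Step 0: SEND seq=7000 -> in-order
Step 1: SEND seq=7134 -> in-order
Step 3: SEND seq=5011 -> out-of-order
Step 4: SEND seq=5000 -> in-order
Step 5: SEND seq=5000 -> out-of-order

Answer: yes yes no yes no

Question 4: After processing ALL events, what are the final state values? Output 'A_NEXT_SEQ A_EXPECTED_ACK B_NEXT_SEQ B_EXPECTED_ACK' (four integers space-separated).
After event 0: A_seq=5000 A_ack=7134 B_seq=7134 B_ack=5000
After event 1: A_seq=5000 A_ack=7328 B_seq=7328 B_ack=5000
After event 2: A_seq=5011 A_ack=7328 B_seq=7328 B_ack=5000
After event 3: A_seq=5086 A_ack=7328 B_seq=7328 B_ack=5000
After event 4: A_seq=5086 A_ack=7328 B_seq=7328 B_ack=5086
After event 5: A_seq=5086 A_ack=7328 B_seq=7328 B_ack=5086

Answer: 5086 7328 7328 5086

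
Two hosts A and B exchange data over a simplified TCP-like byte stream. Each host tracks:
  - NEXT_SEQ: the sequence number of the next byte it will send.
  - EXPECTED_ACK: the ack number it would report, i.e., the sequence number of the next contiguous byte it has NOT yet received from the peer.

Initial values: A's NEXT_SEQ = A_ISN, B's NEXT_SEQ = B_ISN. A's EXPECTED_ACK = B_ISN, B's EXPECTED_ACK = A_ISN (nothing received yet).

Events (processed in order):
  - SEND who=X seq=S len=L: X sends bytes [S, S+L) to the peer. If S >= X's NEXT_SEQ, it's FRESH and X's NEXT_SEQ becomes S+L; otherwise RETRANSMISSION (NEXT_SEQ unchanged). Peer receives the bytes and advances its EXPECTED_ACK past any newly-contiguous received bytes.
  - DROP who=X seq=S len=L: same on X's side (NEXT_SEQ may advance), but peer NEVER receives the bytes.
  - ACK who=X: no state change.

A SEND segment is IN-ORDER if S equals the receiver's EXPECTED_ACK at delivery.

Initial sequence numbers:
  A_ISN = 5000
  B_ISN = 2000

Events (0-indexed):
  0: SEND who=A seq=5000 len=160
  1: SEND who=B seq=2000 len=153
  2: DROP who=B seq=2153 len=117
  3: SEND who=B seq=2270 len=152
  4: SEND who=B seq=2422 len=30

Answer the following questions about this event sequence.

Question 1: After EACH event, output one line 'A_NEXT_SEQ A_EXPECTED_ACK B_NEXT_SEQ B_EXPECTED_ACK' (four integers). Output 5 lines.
5160 2000 2000 5160
5160 2153 2153 5160
5160 2153 2270 5160
5160 2153 2422 5160
5160 2153 2452 5160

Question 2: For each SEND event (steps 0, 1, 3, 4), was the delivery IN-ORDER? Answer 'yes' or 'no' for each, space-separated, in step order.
Step 0: SEND seq=5000 -> in-order
Step 1: SEND seq=2000 -> in-order
Step 3: SEND seq=2270 -> out-of-order
Step 4: SEND seq=2422 -> out-of-order

Answer: yes yes no no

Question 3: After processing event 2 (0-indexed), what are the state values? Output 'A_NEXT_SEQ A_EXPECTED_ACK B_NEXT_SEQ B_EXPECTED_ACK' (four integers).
After event 0: A_seq=5160 A_ack=2000 B_seq=2000 B_ack=5160
After event 1: A_seq=5160 A_ack=2153 B_seq=2153 B_ack=5160
After event 2: A_seq=5160 A_ack=2153 B_seq=2270 B_ack=5160

5160 2153 2270 5160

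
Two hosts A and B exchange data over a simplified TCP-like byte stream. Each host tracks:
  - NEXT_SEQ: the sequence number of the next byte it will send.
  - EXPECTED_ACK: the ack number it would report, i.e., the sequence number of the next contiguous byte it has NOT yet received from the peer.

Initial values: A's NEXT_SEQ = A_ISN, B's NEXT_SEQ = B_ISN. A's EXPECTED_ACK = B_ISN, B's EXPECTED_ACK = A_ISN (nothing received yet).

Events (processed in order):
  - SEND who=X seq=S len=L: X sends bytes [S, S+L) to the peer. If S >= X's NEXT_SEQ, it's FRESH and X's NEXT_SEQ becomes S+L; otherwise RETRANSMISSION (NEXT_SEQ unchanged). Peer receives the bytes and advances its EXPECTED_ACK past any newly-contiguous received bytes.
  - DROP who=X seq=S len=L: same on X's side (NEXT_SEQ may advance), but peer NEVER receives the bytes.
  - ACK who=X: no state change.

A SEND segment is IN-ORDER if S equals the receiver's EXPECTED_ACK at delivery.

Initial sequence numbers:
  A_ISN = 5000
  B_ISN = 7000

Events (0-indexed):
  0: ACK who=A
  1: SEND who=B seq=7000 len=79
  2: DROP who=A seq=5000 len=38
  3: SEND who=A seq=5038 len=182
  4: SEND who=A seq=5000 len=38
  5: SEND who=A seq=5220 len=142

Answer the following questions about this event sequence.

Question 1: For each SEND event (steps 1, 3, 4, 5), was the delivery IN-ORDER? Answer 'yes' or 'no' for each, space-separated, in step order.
Step 1: SEND seq=7000 -> in-order
Step 3: SEND seq=5038 -> out-of-order
Step 4: SEND seq=5000 -> in-order
Step 5: SEND seq=5220 -> in-order

Answer: yes no yes yes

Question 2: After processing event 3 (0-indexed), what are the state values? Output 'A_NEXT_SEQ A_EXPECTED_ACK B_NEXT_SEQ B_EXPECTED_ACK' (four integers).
After event 0: A_seq=5000 A_ack=7000 B_seq=7000 B_ack=5000
After event 1: A_seq=5000 A_ack=7079 B_seq=7079 B_ack=5000
After event 2: A_seq=5038 A_ack=7079 B_seq=7079 B_ack=5000
After event 3: A_seq=5220 A_ack=7079 B_seq=7079 B_ack=5000

5220 7079 7079 5000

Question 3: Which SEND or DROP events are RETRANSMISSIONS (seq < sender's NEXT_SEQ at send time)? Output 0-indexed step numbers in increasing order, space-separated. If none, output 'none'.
Answer: 4

Derivation:
Step 1: SEND seq=7000 -> fresh
Step 2: DROP seq=5000 -> fresh
Step 3: SEND seq=5038 -> fresh
Step 4: SEND seq=5000 -> retransmit
Step 5: SEND seq=5220 -> fresh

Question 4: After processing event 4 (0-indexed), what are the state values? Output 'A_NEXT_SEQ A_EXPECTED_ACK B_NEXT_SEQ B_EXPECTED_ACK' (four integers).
After event 0: A_seq=5000 A_ack=7000 B_seq=7000 B_ack=5000
After event 1: A_seq=5000 A_ack=7079 B_seq=7079 B_ack=5000
After event 2: A_seq=5038 A_ack=7079 B_seq=7079 B_ack=5000
After event 3: A_seq=5220 A_ack=7079 B_seq=7079 B_ack=5000
After event 4: A_seq=5220 A_ack=7079 B_seq=7079 B_ack=5220

5220 7079 7079 5220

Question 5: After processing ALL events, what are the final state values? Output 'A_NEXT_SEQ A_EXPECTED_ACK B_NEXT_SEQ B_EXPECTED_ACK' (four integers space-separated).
Answer: 5362 7079 7079 5362

Derivation:
After event 0: A_seq=5000 A_ack=7000 B_seq=7000 B_ack=5000
After event 1: A_seq=5000 A_ack=7079 B_seq=7079 B_ack=5000
After event 2: A_seq=5038 A_ack=7079 B_seq=7079 B_ack=5000
After event 3: A_seq=5220 A_ack=7079 B_seq=7079 B_ack=5000
After event 4: A_seq=5220 A_ack=7079 B_seq=7079 B_ack=5220
After event 5: A_seq=5362 A_ack=7079 B_seq=7079 B_ack=5362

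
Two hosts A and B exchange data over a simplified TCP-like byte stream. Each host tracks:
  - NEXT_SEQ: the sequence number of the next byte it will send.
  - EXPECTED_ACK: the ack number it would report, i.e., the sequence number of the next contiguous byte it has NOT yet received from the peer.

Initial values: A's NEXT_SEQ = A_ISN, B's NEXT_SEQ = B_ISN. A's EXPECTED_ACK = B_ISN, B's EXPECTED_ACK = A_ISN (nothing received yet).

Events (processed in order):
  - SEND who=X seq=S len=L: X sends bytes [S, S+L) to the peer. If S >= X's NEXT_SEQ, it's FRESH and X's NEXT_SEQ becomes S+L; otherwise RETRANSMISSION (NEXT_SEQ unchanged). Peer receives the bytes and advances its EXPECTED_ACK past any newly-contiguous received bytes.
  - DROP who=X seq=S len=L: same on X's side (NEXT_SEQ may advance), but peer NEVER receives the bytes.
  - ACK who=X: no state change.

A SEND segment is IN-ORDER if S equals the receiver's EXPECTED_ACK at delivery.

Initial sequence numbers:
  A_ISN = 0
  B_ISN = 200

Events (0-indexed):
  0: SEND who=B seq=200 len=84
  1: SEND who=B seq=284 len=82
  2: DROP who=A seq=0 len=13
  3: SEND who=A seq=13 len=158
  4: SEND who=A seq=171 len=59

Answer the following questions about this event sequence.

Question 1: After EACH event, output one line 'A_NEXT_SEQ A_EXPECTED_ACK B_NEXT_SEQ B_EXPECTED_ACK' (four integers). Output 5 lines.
0 284 284 0
0 366 366 0
13 366 366 0
171 366 366 0
230 366 366 0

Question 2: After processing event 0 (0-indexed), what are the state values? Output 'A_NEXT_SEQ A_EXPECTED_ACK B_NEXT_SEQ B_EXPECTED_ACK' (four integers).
After event 0: A_seq=0 A_ack=284 B_seq=284 B_ack=0

0 284 284 0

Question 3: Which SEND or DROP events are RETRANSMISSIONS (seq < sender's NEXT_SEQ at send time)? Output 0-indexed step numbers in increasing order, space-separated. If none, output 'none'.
Answer: none

Derivation:
Step 0: SEND seq=200 -> fresh
Step 1: SEND seq=284 -> fresh
Step 2: DROP seq=0 -> fresh
Step 3: SEND seq=13 -> fresh
Step 4: SEND seq=171 -> fresh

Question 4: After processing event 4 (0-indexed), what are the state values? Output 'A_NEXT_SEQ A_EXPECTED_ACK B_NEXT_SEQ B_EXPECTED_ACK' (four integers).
After event 0: A_seq=0 A_ack=284 B_seq=284 B_ack=0
After event 1: A_seq=0 A_ack=366 B_seq=366 B_ack=0
After event 2: A_seq=13 A_ack=366 B_seq=366 B_ack=0
After event 3: A_seq=171 A_ack=366 B_seq=366 B_ack=0
After event 4: A_seq=230 A_ack=366 B_seq=366 B_ack=0

230 366 366 0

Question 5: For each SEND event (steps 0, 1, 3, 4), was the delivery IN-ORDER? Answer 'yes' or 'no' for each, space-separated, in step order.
Step 0: SEND seq=200 -> in-order
Step 1: SEND seq=284 -> in-order
Step 3: SEND seq=13 -> out-of-order
Step 4: SEND seq=171 -> out-of-order

Answer: yes yes no no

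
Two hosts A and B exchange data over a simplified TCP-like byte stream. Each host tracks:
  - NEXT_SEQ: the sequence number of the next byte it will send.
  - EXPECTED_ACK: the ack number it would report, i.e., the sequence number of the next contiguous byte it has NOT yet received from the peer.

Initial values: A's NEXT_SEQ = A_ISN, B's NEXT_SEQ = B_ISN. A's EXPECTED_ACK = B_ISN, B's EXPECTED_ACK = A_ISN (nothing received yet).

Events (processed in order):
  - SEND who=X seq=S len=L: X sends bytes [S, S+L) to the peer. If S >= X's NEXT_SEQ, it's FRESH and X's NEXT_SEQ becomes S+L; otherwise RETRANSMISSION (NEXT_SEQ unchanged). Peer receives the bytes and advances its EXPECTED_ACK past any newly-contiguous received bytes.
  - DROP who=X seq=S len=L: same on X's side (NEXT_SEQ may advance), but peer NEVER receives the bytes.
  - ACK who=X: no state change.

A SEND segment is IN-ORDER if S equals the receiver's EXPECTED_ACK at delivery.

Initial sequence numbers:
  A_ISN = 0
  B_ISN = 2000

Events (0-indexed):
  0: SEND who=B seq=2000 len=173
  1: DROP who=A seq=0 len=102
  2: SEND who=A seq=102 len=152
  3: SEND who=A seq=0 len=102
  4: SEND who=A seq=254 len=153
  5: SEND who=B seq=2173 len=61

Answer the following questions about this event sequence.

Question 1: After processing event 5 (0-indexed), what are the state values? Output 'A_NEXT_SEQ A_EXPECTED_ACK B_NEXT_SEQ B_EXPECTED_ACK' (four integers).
After event 0: A_seq=0 A_ack=2173 B_seq=2173 B_ack=0
After event 1: A_seq=102 A_ack=2173 B_seq=2173 B_ack=0
After event 2: A_seq=254 A_ack=2173 B_seq=2173 B_ack=0
After event 3: A_seq=254 A_ack=2173 B_seq=2173 B_ack=254
After event 4: A_seq=407 A_ack=2173 B_seq=2173 B_ack=407
After event 5: A_seq=407 A_ack=2234 B_seq=2234 B_ack=407

407 2234 2234 407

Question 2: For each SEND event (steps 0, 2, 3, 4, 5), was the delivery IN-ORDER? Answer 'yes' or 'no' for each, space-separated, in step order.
Answer: yes no yes yes yes

Derivation:
Step 0: SEND seq=2000 -> in-order
Step 2: SEND seq=102 -> out-of-order
Step 3: SEND seq=0 -> in-order
Step 4: SEND seq=254 -> in-order
Step 5: SEND seq=2173 -> in-order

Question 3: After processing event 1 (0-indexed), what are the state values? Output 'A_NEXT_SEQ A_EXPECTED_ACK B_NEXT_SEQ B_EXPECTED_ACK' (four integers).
After event 0: A_seq=0 A_ack=2173 B_seq=2173 B_ack=0
After event 1: A_seq=102 A_ack=2173 B_seq=2173 B_ack=0

102 2173 2173 0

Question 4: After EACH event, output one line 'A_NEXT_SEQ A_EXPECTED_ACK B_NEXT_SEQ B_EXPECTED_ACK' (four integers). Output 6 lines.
0 2173 2173 0
102 2173 2173 0
254 2173 2173 0
254 2173 2173 254
407 2173 2173 407
407 2234 2234 407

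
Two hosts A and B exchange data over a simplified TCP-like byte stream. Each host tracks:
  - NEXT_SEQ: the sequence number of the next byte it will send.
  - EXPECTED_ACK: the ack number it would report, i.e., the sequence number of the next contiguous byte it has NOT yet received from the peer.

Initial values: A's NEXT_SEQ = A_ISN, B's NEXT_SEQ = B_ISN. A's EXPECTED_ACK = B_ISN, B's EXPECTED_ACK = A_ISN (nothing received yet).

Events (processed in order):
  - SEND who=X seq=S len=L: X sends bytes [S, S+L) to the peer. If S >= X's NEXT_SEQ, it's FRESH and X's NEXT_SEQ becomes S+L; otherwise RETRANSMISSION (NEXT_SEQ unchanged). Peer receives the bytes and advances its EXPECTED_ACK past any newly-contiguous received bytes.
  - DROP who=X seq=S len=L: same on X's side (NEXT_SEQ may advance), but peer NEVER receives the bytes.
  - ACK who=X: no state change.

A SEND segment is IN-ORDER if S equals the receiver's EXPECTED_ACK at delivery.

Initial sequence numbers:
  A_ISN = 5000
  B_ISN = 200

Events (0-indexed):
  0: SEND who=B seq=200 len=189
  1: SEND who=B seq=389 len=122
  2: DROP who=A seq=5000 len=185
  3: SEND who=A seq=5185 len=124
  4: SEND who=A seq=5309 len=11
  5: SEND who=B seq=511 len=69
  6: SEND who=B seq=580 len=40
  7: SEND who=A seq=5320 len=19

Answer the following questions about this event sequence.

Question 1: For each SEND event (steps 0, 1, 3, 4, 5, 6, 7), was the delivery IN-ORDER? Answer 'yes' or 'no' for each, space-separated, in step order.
Answer: yes yes no no yes yes no

Derivation:
Step 0: SEND seq=200 -> in-order
Step 1: SEND seq=389 -> in-order
Step 3: SEND seq=5185 -> out-of-order
Step 4: SEND seq=5309 -> out-of-order
Step 5: SEND seq=511 -> in-order
Step 6: SEND seq=580 -> in-order
Step 7: SEND seq=5320 -> out-of-order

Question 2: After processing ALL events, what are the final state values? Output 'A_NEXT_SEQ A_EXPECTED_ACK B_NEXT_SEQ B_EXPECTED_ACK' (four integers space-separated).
Answer: 5339 620 620 5000

Derivation:
After event 0: A_seq=5000 A_ack=389 B_seq=389 B_ack=5000
After event 1: A_seq=5000 A_ack=511 B_seq=511 B_ack=5000
After event 2: A_seq=5185 A_ack=511 B_seq=511 B_ack=5000
After event 3: A_seq=5309 A_ack=511 B_seq=511 B_ack=5000
After event 4: A_seq=5320 A_ack=511 B_seq=511 B_ack=5000
After event 5: A_seq=5320 A_ack=580 B_seq=580 B_ack=5000
After event 6: A_seq=5320 A_ack=620 B_seq=620 B_ack=5000
After event 7: A_seq=5339 A_ack=620 B_seq=620 B_ack=5000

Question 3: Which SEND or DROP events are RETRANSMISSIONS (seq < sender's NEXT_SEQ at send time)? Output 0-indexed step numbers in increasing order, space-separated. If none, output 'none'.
Step 0: SEND seq=200 -> fresh
Step 1: SEND seq=389 -> fresh
Step 2: DROP seq=5000 -> fresh
Step 3: SEND seq=5185 -> fresh
Step 4: SEND seq=5309 -> fresh
Step 5: SEND seq=511 -> fresh
Step 6: SEND seq=580 -> fresh
Step 7: SEND seq=5320 -> fresh

Answer: none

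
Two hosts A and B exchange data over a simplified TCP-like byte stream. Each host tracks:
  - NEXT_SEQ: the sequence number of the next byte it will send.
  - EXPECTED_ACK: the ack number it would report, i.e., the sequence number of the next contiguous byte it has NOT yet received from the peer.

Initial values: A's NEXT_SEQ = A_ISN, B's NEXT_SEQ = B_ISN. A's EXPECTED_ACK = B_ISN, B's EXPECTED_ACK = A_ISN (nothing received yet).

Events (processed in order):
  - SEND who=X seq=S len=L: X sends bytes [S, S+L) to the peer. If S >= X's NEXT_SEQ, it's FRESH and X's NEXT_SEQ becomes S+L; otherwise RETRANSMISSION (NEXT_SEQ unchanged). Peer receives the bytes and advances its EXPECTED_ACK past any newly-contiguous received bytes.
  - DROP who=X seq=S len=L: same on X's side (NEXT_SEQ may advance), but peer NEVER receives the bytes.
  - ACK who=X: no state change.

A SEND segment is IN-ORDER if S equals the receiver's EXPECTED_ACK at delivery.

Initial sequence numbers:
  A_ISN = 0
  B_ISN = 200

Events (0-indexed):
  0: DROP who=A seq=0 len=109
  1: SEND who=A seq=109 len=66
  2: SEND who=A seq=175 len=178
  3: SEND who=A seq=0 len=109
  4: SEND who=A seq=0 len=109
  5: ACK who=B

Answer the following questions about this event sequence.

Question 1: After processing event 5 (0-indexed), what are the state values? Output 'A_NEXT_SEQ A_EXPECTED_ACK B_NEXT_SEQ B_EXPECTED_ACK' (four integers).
After event 0: A_seq=109 A_ack=200 B_seq=200 B_ack=0
After event 1: A_seq=175 A_ack=200 B_seq=200 B_ack=0
After event 2: A_seq=353 A_ack=200 B_seq=200 B_ack=0
After event 3: A_seq=353 A_ack=200 B_seq=200 B_ack=353
After event 4: A_seq=353 A_ack=200 B_seq=200 B_ack=353
After event 5: A_seq=353 A_ack=200 B_seq=200 B_ack=353

353 200 200 353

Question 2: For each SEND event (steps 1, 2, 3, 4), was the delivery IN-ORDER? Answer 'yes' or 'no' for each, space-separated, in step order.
Step 1: SEND seq=109 -> out-of-order
Step 2: SEND seq=175 -> out-of-order
Step 3: SEND seq=0 -> in-order
Step 4: SEND seq=0 -> out-of-order

Answer: no no yes no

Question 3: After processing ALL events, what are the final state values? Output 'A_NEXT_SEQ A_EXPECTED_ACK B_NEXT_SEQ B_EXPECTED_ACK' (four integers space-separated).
After event 0: A_seq=109 A_ack=200 B_seq=200 B_ack=0
After event 1: A_seq=175 A_ack=200 B_seq=200 B_ack=0
After event 2: A_seq=353 A_ack=200 B_seq=200 B_ack=0
After event 3: A_seq=353 A_ack=200 B_seq=200 B_ack=353
After event 4: A_seq=353 A_ack=200 B_seq=200 B_ack=353
After event 5: A_seq=353 A_ack=200 B_seq=200 B_ack=353

Answer: 353 200 200 353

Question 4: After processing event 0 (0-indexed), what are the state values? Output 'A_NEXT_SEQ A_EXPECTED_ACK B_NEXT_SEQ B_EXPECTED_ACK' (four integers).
After event 0: A_seq=109 A_ack=200 B_seq=200 B_ack=0

109 200 200 0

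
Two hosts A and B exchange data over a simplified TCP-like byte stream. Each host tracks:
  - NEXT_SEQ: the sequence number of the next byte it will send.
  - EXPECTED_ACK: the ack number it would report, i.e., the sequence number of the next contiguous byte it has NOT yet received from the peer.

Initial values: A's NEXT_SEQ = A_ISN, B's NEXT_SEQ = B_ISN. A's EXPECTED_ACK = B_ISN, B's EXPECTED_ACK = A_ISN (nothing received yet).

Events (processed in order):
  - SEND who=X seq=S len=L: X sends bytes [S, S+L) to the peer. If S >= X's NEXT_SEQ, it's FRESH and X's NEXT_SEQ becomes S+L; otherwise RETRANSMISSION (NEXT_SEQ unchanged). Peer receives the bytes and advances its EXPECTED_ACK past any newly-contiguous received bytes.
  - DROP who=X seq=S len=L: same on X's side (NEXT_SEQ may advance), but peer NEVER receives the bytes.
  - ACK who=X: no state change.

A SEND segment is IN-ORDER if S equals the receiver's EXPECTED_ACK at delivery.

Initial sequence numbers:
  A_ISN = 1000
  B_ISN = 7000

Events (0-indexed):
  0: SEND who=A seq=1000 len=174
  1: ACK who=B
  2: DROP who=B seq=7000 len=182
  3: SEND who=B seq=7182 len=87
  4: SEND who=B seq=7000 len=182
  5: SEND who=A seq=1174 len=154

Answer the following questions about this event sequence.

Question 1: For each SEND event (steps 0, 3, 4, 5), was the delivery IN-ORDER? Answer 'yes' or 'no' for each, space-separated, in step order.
Answer: yes no yes yes

Derivation:
Step 0: SEND seq=1000 -> in-order
Step 3: SEND seq=7182 -> out-of-order
Step 4: SEND seq=7000 -> in-order
Step 5: SEND seq=1174 -> in-order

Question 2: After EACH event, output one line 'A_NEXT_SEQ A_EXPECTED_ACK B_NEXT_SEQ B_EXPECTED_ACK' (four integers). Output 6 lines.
1174 7000 7000 1174
1174 7000 7000 1174
1174 7000 7182 1174
1174 7000 7269 1174
1174 7269 7269 1174
1328 7269 7269 1328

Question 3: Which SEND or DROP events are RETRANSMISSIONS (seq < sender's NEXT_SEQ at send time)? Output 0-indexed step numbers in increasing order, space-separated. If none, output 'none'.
Step 0: SEND seq=1000 -> fresh
Step 2: DROP seq=7000 -> fresh
Step 3: SEND seq=7182 -> fresh
Step 4: SEND seq=7000 -> retransmit
Step 5: SEND seq=1174 -> fresh

Answer: 4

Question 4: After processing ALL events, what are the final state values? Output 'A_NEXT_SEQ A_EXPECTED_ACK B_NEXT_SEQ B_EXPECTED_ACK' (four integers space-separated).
After event 0: A_seq=1174 A_ack=7000 B_seq=7000 B_ack=1174
After event 1: A_seq=1174 A_ack=7000 B_seq=7000 B_ack=1174
After event 2: A_seq=1174 A_ack=7000 B_seq=7182 B_ack=1174
After event 3: A_seq=1174 A_ack=7000 B_seq=7269 B_ack=1174
After event 4: A_seq=1174 A_ack=7269 B_seq=7269 B_ack=1174
After event 5: A_seq=1328 A_ack=7269 B_seq=7269 B_ack=1328

Answer: 1328 7269 7269 1328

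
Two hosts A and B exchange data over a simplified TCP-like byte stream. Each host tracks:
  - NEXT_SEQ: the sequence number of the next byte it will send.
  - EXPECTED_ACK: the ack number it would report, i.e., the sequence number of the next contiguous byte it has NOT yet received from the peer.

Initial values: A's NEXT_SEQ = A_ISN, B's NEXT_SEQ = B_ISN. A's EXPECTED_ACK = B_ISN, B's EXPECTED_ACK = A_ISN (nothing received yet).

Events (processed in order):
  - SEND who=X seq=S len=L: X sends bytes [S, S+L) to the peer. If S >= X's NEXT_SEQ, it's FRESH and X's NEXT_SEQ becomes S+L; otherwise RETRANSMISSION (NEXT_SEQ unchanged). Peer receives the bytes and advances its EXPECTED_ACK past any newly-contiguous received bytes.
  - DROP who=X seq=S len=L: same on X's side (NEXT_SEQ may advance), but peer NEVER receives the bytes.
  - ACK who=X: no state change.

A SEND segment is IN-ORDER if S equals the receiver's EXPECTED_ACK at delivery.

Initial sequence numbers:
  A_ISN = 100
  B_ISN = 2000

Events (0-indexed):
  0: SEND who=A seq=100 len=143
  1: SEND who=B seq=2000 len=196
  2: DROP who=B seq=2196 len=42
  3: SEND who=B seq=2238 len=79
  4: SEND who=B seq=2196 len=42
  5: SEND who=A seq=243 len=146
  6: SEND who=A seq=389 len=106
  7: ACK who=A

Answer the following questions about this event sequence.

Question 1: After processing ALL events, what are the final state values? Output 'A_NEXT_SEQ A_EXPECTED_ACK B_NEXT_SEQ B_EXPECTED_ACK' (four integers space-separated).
After event 0: A_seq=243 A_ack=2000 B_seq=2000 B_ack=243
After event 1: A_seq=243 A_ack=2196 B_seq=2196 B_ack=243
After event 2: A_seq=243 A_ack=2196 B_seq=2238 B_ack=243
After event 3: A_seq=243 A_ack=2196 B_seq=2317 B_ack=243
After event 4: A_seq=243 A_ack=2317 B_seq=2317 B_ack=243
After event 5: A_seq=389 A_ack=2317 B_seq=2317 B_ack=389
After event 6: A_seq=495 A_ack=2317 B_seq=2317 B_ack=495
After event 7: A_seq=495 A_ack=2317 B_seq=2317 B_ack=495

Answer: 495 2317 2317 495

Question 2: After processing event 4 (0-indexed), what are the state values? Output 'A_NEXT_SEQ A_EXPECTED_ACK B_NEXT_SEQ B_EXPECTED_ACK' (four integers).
After event 0: A_seq=243 A_ack=2000 B_seq=2000 B_ack=243
After event 1: A_seq=243 A_ack=2196 B_seq=2196 B_ack=243
After event 2: A_seq=243 A_ack=2196 B_seq=2238 B_ack=243
After event 3: A_seq=243 A_ack=2196 B_seq=2317 B_ack=243
After event 4: A_seq=243 A_ack=2317 B_seq=2317 B_ack=243

243 2317 2317 243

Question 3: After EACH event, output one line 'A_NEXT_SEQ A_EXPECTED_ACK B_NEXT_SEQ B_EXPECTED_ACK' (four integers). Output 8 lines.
243 2000 2000 243
243 2196 2196 243
243 2196 2238 243
243 2196 2317 243
243 2317 2317 243
389 2317 2317 389
495 2317 2317 495
495 2317 2317 495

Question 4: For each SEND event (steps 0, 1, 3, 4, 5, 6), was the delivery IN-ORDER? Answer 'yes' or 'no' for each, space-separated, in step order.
Answer: yes yes no yes yes yes

Derivation:
Step 0: SEND seq=100 -> in-order
Step 1: SEND seq=2000 -> in-order
Step 3: SEND seq=2238 -> out-of-order
Step 4: SEND seq=2196 -> in-order
Step 5: SEND seq=243 -> in-order
Step 6: SEND seq=389 -> in-order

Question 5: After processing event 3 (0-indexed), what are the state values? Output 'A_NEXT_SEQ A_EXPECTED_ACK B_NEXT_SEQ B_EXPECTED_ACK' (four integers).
After event 0: A_seq=243 A_ack=2000 B_seq=2000 B_ack=243
After event 1: A_seq=243 A_ack=2196 B_seq=2196 B_ack=243
After event 2: A_seq=243 A_ack=2196 B_seq=2238 B_ack=243
After event 3: A_seq=243 A_ack=2196 B_seq=2317 B_ack=243

243 2196 2317 243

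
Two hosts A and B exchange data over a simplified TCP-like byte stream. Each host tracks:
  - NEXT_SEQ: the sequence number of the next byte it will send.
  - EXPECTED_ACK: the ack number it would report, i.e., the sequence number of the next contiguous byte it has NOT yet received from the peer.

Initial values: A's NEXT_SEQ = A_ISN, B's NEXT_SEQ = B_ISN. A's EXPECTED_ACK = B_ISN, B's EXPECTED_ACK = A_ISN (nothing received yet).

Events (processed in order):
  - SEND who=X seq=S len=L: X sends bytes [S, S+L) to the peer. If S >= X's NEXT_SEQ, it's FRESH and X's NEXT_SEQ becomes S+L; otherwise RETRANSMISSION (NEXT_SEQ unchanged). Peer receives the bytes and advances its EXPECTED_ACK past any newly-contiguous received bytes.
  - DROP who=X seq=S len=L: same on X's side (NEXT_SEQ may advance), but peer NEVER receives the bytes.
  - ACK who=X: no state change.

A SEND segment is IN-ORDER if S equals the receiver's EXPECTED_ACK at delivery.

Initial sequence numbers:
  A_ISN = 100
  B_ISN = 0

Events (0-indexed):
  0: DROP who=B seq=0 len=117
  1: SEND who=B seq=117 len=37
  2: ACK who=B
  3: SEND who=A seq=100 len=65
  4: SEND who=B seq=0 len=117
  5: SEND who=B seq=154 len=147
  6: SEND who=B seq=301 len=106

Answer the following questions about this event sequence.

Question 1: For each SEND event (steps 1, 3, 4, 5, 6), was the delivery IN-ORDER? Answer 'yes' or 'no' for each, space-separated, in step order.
Step 1: SEND seq=117 -> out-of-order
Step 3: SEND seq=100 -> in-order
Step 4: SEND seq=0 -> in-order
Step 5: SEND seq=154 -> in-order
Step 6: SEND seq=301 -> in-order

Answer: no yes yes yes yes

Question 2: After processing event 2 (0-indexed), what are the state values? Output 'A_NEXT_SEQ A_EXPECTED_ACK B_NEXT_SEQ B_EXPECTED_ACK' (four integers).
After event 0: A_seq=100 A_ack=0 B_seq=117 B_ack=100
After event 1: A_seq=100 A_ack=0 B_seq=154 B_ack=100
After event 2: A_seq=100 A_ack=0 B_seq=154 B_ack=100

100 0 154 100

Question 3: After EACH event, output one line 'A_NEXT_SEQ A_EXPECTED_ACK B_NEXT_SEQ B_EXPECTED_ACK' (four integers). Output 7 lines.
100 0 117 100
100 0 154 100
100 0 154 100
165 0 154 165
165 154 154 165
165 301 301 165
165 407 407 165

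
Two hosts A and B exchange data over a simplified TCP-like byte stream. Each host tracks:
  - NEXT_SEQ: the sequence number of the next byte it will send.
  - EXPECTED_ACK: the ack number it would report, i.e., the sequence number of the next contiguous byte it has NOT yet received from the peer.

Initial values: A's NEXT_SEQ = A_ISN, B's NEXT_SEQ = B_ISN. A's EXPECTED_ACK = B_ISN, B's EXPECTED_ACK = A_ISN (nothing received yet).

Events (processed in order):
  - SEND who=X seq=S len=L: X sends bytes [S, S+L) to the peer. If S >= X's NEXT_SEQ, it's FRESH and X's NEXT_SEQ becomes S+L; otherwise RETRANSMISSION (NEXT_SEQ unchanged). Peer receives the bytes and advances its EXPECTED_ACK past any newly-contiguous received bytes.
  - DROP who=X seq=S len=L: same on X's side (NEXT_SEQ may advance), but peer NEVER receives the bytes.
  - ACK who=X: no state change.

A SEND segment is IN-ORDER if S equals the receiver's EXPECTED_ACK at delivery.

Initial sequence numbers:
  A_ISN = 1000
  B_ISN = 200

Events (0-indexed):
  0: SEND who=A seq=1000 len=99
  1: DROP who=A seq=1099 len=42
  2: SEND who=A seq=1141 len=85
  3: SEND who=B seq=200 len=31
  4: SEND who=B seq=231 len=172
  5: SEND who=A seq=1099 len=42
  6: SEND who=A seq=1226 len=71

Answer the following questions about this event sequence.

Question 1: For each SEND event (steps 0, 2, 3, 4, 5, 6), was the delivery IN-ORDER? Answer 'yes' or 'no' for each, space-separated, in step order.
Answer: yes no yes yes yes yes

Derivation:
Step 0: SEND seq=1000 -> in-order
Step 2: SEND seq=1141 -> out-of-order
Step 3: SEND seq=200 -> in-order
Step 4: SEND seq=231 -> in-order
Step 5: SEND seq=1099 -> in-order
Step 6: SEND seq=1226 -> in-order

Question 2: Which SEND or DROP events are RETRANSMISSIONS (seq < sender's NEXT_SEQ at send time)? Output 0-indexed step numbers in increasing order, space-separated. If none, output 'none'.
Answer: 5

Derivation:
Step 0: SEND seq=1000 -> fresh
Step 1: DROP seq=1099 -> fresh
Step 2: SEND seq=1141 -> fresh
Step 3: SEND seq=200 -> fresh
Step 4: SEND seq=231 -> fresh
Step 5: SEND seq=1099 -> retransmit
Step 6: SEND seq=1226 -> fresh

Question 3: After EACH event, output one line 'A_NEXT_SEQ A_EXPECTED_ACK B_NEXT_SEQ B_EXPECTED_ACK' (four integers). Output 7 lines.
1099 200 200 1099
1141 200 200 1099
1226 200 200 1099
1226 231 231 1099
1226 403 403 1099
1226 403 403 1226
1297 403 403 1297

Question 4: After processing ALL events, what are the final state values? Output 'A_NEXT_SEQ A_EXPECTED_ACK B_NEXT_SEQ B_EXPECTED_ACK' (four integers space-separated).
Answer: 1297 403 403 1297

Derivation:
After event 0: A_seq=1099 A_ack=200 B_seq=200 B_ack=1099
After event 1: A_seq=1141 A_ack=200 B_seq=200 B_ack=1099
After event 2: A_seq=1226 A_ack=200 B_seq=200 B_ack=1099
After event 3: A_seq=1226 A_ack=231 B_seq=231 B_ack=1099
After event 4: A_seq=1226 A_ack=403 B_seq=403 B_ack=1099
After event 5: A_seq=1226 A_ack=403 B_seq=403 B_ack=1226
After event 6: A_seq=1297 A_ack=403 B_seq=403 B_ack=1297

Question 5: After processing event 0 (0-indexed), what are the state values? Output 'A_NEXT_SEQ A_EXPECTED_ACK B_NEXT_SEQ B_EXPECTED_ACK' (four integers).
After event 0: A_seq=1099 A_ack=200 B_seq=200 B_ack=1099

1099 200 200 1099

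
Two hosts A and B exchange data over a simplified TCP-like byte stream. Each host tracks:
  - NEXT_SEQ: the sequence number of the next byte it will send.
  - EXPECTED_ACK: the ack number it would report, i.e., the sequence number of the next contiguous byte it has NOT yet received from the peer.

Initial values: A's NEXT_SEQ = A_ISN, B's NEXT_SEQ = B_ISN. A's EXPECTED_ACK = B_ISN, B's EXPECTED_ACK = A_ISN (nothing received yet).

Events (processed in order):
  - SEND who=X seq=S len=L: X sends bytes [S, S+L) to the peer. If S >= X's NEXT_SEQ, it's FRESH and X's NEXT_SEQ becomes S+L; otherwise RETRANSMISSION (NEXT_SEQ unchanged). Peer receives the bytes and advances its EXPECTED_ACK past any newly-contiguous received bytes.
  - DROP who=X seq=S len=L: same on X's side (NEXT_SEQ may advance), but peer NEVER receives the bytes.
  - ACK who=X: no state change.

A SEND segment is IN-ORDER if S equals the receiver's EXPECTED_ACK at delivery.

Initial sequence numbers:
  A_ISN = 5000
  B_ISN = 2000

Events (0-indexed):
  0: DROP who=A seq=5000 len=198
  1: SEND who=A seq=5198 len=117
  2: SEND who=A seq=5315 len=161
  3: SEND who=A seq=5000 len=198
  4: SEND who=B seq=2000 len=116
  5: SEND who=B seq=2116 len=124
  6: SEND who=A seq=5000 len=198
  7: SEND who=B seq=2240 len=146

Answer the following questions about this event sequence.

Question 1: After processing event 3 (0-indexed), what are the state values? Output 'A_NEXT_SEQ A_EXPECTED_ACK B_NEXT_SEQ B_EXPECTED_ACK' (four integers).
After event 0: A_seq=5198 A_ack=2000 B_seq=2000 B_ack=5000
After event 1: A_seq=5315 A_ack=2000 B_seq=2000 B_ack=5000
After event 2: A_seq=5476 A_ack=2000 B_seq=2000 B_ack=5000
After event 3: A_seq=5476 A_ack=2000 B_seq=2000 B_ack=5476

5476 2000 2000 5476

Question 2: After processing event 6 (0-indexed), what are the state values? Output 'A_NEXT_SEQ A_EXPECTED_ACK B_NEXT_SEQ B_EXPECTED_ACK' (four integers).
After event 0: A_seq=5198 A_ack=2000 B_seq=2000 B_ack=5000
After event 1: A_seq=5315 A_ack=2000 B_seq=2000 B_ack=5000
After event 2: A_seq=5476 A_ack=2000 B_seq=2000 B_ack=5000
After event 3: A_seq=5476 A_ack=2000 B_seq=2000 B_ack=5476
After event 4: A_seq=5476 A_ack=2116 B_seq=2116 B_ack=5476
After event 5: A_seq=5476 A_ack=2240 B_seq=2240 B_ack=5476
After event 6: A_seq=5476 A_ack=2240 B_seq=2240 B_ack=5476

5476 2240 2240 5476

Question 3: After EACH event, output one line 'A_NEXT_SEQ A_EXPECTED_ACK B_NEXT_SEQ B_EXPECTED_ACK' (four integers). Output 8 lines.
5198 2000 2000 5000
5315 2000 2000 5000
5476 2000 2000 5000
5476 2000 2000 5476
5476 2116 2116 5476
5476 2240 2240 5476
5476 2240 2240 5476
5476 2386 2386 5476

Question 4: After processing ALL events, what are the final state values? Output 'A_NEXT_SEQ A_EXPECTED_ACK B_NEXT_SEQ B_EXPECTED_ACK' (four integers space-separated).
After event 0: A_seq=5198 A_ack=2000 B_seq=2000 B_ack=5000
After event 1: A_seq=5315 A_ack=2000 B_seq=2000 B_ack=5000
After event 2: A_seq=5476 A_ack=2000 B_seq=2000 B_ack=5000
After event 3: A_seq=5476 A_ack=2000 B_seq=2000 B_ack=5476
After event 4: A_seq=5476 A_ack=2116 B_seq=2116 B_ack=5476
After event 5: A_seq=5476 A_ack=2240 B_seq=2240 B_ack=5476
After event 6: A_seq=5476 A_ack=2240 B_seq=2240 B_ack=5476
After event 7: A_seq=5476 A_ack=2386 B_seq=2386 B_ack=5476

Answer: 5476 2386 2386 5476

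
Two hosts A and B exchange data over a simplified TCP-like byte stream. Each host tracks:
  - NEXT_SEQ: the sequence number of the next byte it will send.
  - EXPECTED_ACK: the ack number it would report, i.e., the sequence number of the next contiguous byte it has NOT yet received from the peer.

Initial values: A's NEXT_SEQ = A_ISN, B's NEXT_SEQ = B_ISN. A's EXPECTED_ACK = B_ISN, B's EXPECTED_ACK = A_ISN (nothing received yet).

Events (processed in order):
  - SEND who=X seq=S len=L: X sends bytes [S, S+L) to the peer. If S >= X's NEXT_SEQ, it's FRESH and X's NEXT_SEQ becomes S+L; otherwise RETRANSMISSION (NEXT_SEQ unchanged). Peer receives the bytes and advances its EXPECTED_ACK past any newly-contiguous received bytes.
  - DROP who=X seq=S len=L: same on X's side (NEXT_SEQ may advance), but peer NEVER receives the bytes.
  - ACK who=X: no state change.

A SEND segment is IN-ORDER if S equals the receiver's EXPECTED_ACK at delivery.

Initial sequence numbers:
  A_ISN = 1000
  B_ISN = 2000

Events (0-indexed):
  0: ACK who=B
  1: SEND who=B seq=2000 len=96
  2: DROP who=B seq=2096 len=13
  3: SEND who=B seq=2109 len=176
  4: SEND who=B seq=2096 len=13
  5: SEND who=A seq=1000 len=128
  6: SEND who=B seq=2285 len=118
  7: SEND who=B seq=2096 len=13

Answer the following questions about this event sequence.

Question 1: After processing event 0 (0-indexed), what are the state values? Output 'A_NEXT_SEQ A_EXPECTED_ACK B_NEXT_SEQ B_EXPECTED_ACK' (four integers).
After event 0: A_seq=1000 A_ack=2000 B_seq=2000 B_ack=1000

1000 2000 2000 1000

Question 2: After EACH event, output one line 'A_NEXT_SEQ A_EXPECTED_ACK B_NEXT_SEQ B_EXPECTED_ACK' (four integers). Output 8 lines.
1000 2000 2000 1000
1000 2096 2096 1000
1000 2096 2109 1000
1000 2096 2285 1000
1000 2285 2285 1000
1128 2285 2285 1128
1128 2403 2403 1128
1128 2403 2403 1128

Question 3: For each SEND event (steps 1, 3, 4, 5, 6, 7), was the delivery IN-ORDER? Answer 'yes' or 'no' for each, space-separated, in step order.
Answer: yes no yes yes yes no

Derivation:
Step 1: SEND seq=2000 -> in-order
Step 3: SEND seq=2109 -> out-of-order
Step 4: SEND seq=2096 -> in-order
Step 5: SEND seq=1000 -> in-order
Step 6: SEND seq=2285 -> in-order
Step 7: SEND seq=2096 -> out-of-order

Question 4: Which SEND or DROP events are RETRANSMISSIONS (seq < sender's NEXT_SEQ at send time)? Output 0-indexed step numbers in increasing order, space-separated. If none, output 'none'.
Step 1: SEND seq=2000 -> fresh
Step 2: DROP seq=2096 -> fresh
Step 3: SEND seq=2109 -> fresh
Step 4: SEND seq=2096 -> retransmit
Step 5: SEND seq=1000 -> fresh
Step 6: SEND seq=2285 -> fresh
Step 7: SEND seq=2096 -> retransmit

Answer: 4 7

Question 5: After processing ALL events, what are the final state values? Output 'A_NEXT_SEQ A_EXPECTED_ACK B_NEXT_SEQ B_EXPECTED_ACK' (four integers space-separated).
Answer: 1128 2403 2403 1128

Derivation:
After event 0: A_seq=1000 A_ack=2000 B_seq=2000 B_ack=1000
After event 1: A_seq=1000 A_ack=2096 B_seq=2096 B_ack=1000
After event 2: A_seq=1000 A_ack=2096 B_seq=2109 B_ack=1000
After event 3: A_seq=1000 A_ack=2096 B_seq=2285 B_ack=1000
After event 4: A_seq=1000 A_ack=2285 B_seq=2285 B_ack=1000
After event 5: A_seq=1128 A_ack=2285 B_seq=2285 B_ack=1128
After event 6: A_seq=1128 A_ack=2403 B_seq=2403 B_ack=1128
After event 7: A_seq=1128 A_ack=2403 B_seq=2403 B_ack=1128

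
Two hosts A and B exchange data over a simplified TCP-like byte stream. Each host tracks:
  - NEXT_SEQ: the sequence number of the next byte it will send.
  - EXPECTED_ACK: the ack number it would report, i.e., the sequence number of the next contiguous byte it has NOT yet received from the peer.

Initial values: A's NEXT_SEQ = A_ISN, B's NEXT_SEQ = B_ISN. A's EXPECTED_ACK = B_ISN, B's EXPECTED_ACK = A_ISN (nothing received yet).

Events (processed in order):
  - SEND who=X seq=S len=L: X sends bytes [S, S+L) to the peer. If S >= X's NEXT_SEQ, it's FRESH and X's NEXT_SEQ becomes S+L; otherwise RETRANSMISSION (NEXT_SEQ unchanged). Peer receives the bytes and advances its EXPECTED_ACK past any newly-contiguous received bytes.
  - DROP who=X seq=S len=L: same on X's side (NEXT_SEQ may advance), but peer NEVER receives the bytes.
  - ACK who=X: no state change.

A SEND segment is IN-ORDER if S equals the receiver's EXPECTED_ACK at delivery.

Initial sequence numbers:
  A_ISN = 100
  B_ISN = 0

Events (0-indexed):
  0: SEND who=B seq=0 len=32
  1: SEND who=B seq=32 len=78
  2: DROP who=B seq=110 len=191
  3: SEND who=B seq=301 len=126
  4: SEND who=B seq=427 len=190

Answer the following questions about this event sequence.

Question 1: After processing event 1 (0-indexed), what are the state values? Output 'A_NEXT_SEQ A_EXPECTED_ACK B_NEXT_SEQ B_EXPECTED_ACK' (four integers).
After event 0: A_seq=100 A_ack=32 B_seq=32 B_ack=100
After event 1: A_seq=100 A_ack=110 B_seq=110 B_ack=100

100 110 110 100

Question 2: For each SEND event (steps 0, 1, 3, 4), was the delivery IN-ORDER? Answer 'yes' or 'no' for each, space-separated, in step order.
Step 0: SEND seq=0 -> in-order
Step 1: SEND seq=32 -> in-order
Step 3: SEND seq=301 -> out-of-order
Step 4: SEND seq=427 -> out-of-order

Answer: yes yes no no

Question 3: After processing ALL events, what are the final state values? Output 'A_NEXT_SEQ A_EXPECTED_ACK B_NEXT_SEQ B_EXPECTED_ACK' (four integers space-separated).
After event 0: A_seq=100 A_ack=32 B_seq=32 B_ack=100
After event 1: A_seq=100 A_ack=110 B_seq=110 B_ack=100
After event 2: A_seq=100 A_ack=110 B_seq=301 B_ack=100
After event 3: A_seq=100 A_ack=110 B_seq=427 B_ack=100
After event 4: A_seq=100 A_ack=110 B_seq=617 B_ack=100

Answer: 100 110 617 100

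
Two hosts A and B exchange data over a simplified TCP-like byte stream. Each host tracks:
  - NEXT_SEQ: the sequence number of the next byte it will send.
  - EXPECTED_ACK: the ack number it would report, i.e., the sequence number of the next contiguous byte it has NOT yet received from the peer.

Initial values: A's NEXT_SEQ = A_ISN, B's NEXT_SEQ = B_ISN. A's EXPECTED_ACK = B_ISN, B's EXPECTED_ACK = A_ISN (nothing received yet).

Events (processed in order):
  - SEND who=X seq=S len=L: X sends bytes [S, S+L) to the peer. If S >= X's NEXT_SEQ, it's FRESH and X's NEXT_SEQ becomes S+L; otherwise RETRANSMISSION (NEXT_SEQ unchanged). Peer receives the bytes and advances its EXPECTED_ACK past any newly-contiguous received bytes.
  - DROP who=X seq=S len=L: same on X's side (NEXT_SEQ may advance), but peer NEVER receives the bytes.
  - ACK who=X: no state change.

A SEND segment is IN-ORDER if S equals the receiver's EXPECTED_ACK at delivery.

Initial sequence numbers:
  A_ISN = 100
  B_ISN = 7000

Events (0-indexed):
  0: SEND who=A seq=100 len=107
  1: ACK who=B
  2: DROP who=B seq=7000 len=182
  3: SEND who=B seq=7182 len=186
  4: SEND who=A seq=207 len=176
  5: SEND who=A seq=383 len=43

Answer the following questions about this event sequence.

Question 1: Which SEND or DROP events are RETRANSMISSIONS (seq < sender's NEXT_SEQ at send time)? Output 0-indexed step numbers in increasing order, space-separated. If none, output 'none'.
Answer: none

Derivation:
Step 0: SEND seq=100 -> fresh
Step 2: DROP seq=7000 -> fresh
Step 3: SEND seq=7182 -> fresh
Step 4: SEND seq=207 -> fresh
Step 5: SEND seq=383 -> fresh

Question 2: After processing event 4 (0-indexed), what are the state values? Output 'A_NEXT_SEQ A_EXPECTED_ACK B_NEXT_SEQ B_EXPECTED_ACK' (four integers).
After event 0: A_seq=207 A_ack=7000 B_seq=7000 B_ack=207
After event 1: A_seq=207 A_ack=7000 B_seq=7000 B_ack=207
After event 2: A_seq=207 A_ack=7000 B_seq=7182 B_ack=207
After event 3: A_seq=207 A_ack=7000 B_seq=7368 B_ack=207
After event 4: A_seq=383 A_ack=7000 B_seq=7368 B_ack=383

383 7000 7368 383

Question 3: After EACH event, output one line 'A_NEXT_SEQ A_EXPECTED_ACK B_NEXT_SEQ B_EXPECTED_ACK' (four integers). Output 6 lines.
207 7000 7000 207
207 7000 7000 207
207 7000 7182 207
207 7000 7368 207
383 7000 7368 383
426 7000 7368 426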